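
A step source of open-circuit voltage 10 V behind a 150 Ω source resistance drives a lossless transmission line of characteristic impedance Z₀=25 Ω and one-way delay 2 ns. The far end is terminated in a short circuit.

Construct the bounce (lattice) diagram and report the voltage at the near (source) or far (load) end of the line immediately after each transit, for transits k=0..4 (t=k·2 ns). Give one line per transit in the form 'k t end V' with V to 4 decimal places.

Γ_L=-1.000000, Γ_S=0.714286; launch V₁=10·25/175=1.428571
k=0 src: V=1.4286
k=1 load: inc=1.428571, refl=1.428571·-1.000000=-1.4286; V=0.000000+1.428571+-1.428571=0.0000
k=2 src: inc=-1.428571, refl=-1.428571·0.714286=-1.0204; V=1.428571+-1.428571+-1.020408=-1.0204
k=3 load: inc=-1.020408, refl=-1.020408·-1.000000=1.0204; V=0.000000+-1.020408+1.020408=0.0000
k=4 src: inc=1.020408, refl=1.020408·0.714286=0.7289; V=-1.020408+1.020408+0.728863=0.7289

0 0 source 1.4286
1 2 load 0.0000
2 4 source -1.0204
3 6 load 0.0000
4 8 source 0.7289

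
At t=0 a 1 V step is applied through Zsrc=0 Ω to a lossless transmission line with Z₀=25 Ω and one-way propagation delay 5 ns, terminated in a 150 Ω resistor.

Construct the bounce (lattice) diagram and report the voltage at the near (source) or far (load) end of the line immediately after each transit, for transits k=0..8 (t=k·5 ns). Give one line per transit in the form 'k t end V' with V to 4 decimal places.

0 0 source 1.0000
1 5 load 1.7143
2 10 source 1.0000
3 15 load 0.4898
4 20 source 1.0000
5 25 load 1.3644
6 30 source 1.0000
7 35 load 0.7397
8 40 source 1.0000

Γ_L=0.714286, Γ_S=-1.000000; launch V₁=1·25/25=1.000000
k=0 src: V=1.0000
k=1 load: inc=1.000000, refl=1.000000·0.714286=0.7143; V=0.000000+1.000000+0.714286=1.7143
k=2 src: inc=0.714286, refl=0.714286·-1.000000=-0.7143; V=1.000000+0.714286+-0.714286=1.0000
k=3 load: inc=-0.714286, refl=-0.714286·0.714286=-0.5102; V=1.714286+-0.714286+-0.510204=0.4898
k=4 src: inc=-0.510204, refl=-0.510204·-1.000000=0.5102; V=1.000000+-0.510204+0.510204=1.0000
k=5 load: inc=0.510204, refl=0.510204·0.714286=0.3644; V=0.489796+0.510204+0.364431=1.3644
k=6 src: inc=0.364431, refl=0.364431·-1.000000=-0.3644; V=1.000000+0.364431+-0.364431=1.0000
k=7 load: inc=-0.364431, refl=-0.364431·0.714286=-0.2603; V=1.364431+-0.364431+-0.260308=0.7397
k=8 src: inc=-0.260308, refl=-0.260308·-1.000000=0.2603; V=1.000000+-0.260308+0.260308=1.0000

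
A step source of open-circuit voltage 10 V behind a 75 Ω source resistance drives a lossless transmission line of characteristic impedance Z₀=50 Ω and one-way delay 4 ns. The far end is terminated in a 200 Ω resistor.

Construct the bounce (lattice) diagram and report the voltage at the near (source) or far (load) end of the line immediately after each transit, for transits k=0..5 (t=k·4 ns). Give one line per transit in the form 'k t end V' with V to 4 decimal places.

Γ_L=0.600000, Γ_S=0.200000; launch V₁=10·50/125=4.000000
k=0 src: V=4.0000
k=1 load: inc=4.000000, refl=4.000000·0.600000=2.4000; V=0.000000+4.000000+2.400000=6.4000
k=2 src: inc=2.400000, refl=2.400000·0.200000=0.4800; V=4.000000+2.400000+0.480000=6.8800
k=3 load: inc=0.480000, refl=0.480000·0.600000=0.2880; V=6.400000+0.480000+0.288000=7.1680
k=4 src: inc=0.288000, refl=0.288000·0.200000=0.0576; V=6.880000+0.288000+0.057600=7.2256
k=5 load: inc=0.057600, refl=0.057600·0.600000=0.0346; V=7.168000+0.057600+0.034560=7.2602

0 0 source 4.0000
1 4 load 6.4000
2 8 source 6.8800
3 12 load 7.1680
4 16 source 7.2256
5 20 load 7.2602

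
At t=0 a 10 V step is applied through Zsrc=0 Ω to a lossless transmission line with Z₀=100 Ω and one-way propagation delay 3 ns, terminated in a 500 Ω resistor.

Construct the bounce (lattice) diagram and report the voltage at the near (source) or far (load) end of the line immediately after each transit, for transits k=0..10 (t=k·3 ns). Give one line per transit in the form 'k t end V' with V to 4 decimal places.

Γ_L=0.666667, Γ_S=-1.000000; launch V₁=10·100/100=10.000000
k=0 src: V=10.0000
k=1 load: inc=10.000000, refl=10.000000·0.666667=6.6667; V=0.000000+10.000000+6.666667=16.6667
k=2 src: inc=6.666667, refl=6.666667·-1.000000=-6.6667; V=10.000000+6.666667+-6.666667=10.0000
k=3 load: inc=-6.666667, refl=-6.666667·0.666667=-4.4444; V=16.666667+-6.666667+-4.444444=5.5556
k=4 src: inc=-4.444444, refl=-4.444444·-1.000000=4.4444; V=10.000000+-4.444444+4.444444=10.0000
k=5 load: inc=4.444444, refl=4.444444·0.666667=2.9630; V=5.555556+4.444444+2.962963=12.9630
k=6 src: inc=2.962963, refl=2.962963·-1.000000=-2.9630; V=10.000000+2.962963+-2.962963=10.0000
k=7 load: inc=-2.962963, refl=-2.962963·0.666667=-1.9753; V=12.962963+-2.962963+-1.975309=8.0247
k=8 src: inc=-1.975309, refl=-1.975309·-1.000000=1.9753; V=10.000000+-1.975309+1.975309=10.0000
k=9 load: inc=1.975309, refl=1.975309·0.666667=1.3169; V=8.024691+1.975309+1.316872=11.3169
k=10 src: inc=1.316872, refl=1.316872·-1.000000=-1.3169; V=10.000000+1.316872+-1.316872=10.0000

0 0 source 10.0000
1 3 load 16.6667
2 6 source 10.0000
3 9 load 5.5556
4 12 source 10.0000
5 15 load 12.9630
6 18 source 10.0000
7 21 load 8.0247
8 24 source 10.0000
9 27 load 11.3169
10 30 source 10.0000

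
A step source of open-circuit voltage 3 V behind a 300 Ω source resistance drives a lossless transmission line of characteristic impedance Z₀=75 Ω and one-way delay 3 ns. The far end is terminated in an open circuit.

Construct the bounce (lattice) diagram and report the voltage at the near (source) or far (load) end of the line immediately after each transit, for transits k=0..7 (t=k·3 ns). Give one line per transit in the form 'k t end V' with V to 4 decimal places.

0 0 source 0.6000
1 3 load 1.2000
2 6 source 1.5600
3 9 load 1.9200
4 12 source 2.1360
5 15 load 2.3520
6 18 source 2.4816
7 21 load 2.6112

Γ_L=1.000000, Γ_S=0.600000; launch V₁=3·75/375=0.600000
k=0 src: V=0.6000
k=1 load: inc=0.600000, refl=0.600000·1.000000=0.6000; V=0.000000+0.600000+0.600000=1.2000
k=2 src: inc=0.600000, refl=0.600000·0.600000=0.3600; V=0.600000+0.600000+0.360000=1.5600
k=3 load: inc=0.360000, refl=0.360000·1.000000=0.3600; V=1.200000+0.360000+0.360000=1.9200
k=4 src: inc=0.360000, refl=0.360000·0.600000=0.2160; V=1.560000+0.360000+0.216000=2.1360
k=5 load: inc=0.216000, refl=0.216000·1.000000=0.2160; V=1.920000+0.216000+0.216000=2.3520
k=6 src: inc=0.216000, refl=0.216000·0.600000=0.1296; V=2.136000+0.216000+0.129600=2.4816
k=7 load: inc=0.129600, refl=0.129600·1.000000=0.1296; V=2.352000+0.129600+0.129600=2.6112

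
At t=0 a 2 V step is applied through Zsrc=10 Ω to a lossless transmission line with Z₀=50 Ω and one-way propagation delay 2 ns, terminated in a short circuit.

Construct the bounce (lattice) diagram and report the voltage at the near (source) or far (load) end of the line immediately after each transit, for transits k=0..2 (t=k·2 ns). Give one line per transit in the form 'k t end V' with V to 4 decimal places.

Γ_L=-1.000000, Γ_S=-0.666667; launch V₁=2·50/60=1.666667
k=0 src: V=1.6667
k=1 load: inc=1.666667, refl=1.666667·-1.000000=-1.6667; V=0.000000+1.666667+-1.666667=0.0000
k=2 src: inc=-1.666667, refl=-1.666667·-0.666667=1.1111; V=1.666667+-1.666667+1.111111=1.1111

0 0 source 1.6667
1 2 load 0.0000
2 4 source 1.1111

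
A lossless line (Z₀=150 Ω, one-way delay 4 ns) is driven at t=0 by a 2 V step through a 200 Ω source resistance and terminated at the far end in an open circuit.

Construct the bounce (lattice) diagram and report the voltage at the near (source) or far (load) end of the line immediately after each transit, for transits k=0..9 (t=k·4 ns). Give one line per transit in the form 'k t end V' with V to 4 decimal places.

0 0 source 0.8571
1 4 load 1.7143
2 8 source 1.8367
3 12 load 1.9592
4 16 source 1.9767
5 20 load 1.9942
6 24 source 1.9967
7 28 load 1.9992
8 32 source 1.9995
9 36 load 1.9999

Γ_L=1.000000, Γ_S=0.142857; launch V₁=2·150/350=0.857143
k=0 src: V=0.8571
k=1 load: inc=0.857143, refl=0.857143·1.000000=0.8571; V=0.000000+0.857143+0.857143=1.7143
k=2 src: inc=0.857143, refl=0.857143·0.142857=0.1224; V=0.857143+0.857143+0.122449=1.8367
k=3 load: inc=0.122449, refl=0.122449·1.000000=0.1224; V=1.714286+0.122449+0.122449=1.9592
k=4 src: inc=0.122449, refl=0.122449·0.142857=0.0175; V=1.836735+0.122449+0.017493=1.9767
k=5 load: inc=0.017493, refl=0.017493·1.000000=0.0175; V=1.959184+0.017493+0.017493=1.9942
k=6 src: inc=0.017493, refl=0.017493·0.142857=0.0025; V=1.976676+0.017493+0.002499=1.9967
k=7 load: inc=0.002499, refl=0.002499·1.000000=0.0025; V=1.994169+0.002499+0.002499=1.9992
k=8 src: inc=0.002499, refl=0.002499·0.142857=0.0004; V=1.996668+0.002499+0.000357=1.9995
k=9 load: inc=0.000357, refl=0.000357·1.000000=0.0004; V=1.999167+0.000357+0.000357=1.9999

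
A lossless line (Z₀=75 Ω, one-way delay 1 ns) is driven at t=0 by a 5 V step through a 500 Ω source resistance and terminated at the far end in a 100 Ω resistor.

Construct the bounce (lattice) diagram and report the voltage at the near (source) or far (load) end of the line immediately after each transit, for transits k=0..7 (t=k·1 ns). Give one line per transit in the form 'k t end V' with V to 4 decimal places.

0 0 source 0.6522
1 1 load 0.7453
2 2 source 0.8142
3 3 load 0.8240
4 4 source 0.8313
5 5 load 0.8324
6 6 source 0.8331
7 7 load 0.8332

Γ_L=0.142857, Γ_S=0.739130; launch V₁=5·75/575=0.652174
k=0 src: V=0.6522
k=1 load: inc=0.652174, refl=0.652174·0.142857=0.0932; V=0.000000+0.652174+0.093168=0.7453
k=2 src: inc=0.093168, refl=0.093168·0.739130=0.0689; V=0.652174+0.093168+0.068863=0.8142
k=3 load: inc=0.068863, refl=0.068863·0.142857=0.0098; V=0.745342+0.068863+0.009838=0.8240
k=4 src: inc=0.009838, refl=0.009838·0.739130=0.0073; V=0.814205+0.009838+0.007271=0.8313
k=5 load: inc=0.007271, refl=0.007271·0.142857=0.0010; V=0.824042+0.007271+0.001039=0.8324
k=6 src: inc=0.001039, refl=0.001039·0.739130=0.0008; V=0.831314+0.001039+0.000768=0.8331
k=7 load: inc=0.000768, refl=0.000768·0.142857=0.0001; V=0.832352+0.000768+0.000110=0.8332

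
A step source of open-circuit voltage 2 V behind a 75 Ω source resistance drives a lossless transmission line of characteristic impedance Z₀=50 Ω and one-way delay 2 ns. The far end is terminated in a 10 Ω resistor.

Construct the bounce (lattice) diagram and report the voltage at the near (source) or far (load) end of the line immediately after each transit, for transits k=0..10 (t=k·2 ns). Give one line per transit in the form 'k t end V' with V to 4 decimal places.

0 0 source 0.8000
1 2 load 0.2667
2 4 source 0.1600
3 6 load 0.2311
4 8 source 0.2453
5 10 load 0.2359
6 12 source 0.2340
7 14 load 0.2352
8 16 source 0.2355
9 18 load 0.2353
10 20 source 0.2353

Γ_L=-0.666667, Γ_S=0.200000; launch V₁=2·50/125=0.800000
k=0 src: V=0.8000
k=1 load: inc=0.800000, refl=0.800000·-0.666667=-0.5333; V=0.000000+0.800000+-0.533333=0.2667
k=2 src: inc=-0.533333, refl=-0.533333·0.200000=-0.1067; V=0.800000+-0.533333+-0.106667=0.1600
k=3 load: inc=-0.106667, refl=-0.106667·-0.666667=0.0711; V=0.266667+-0.106667+0.071111=0.2311
k=4 src: inc=0.071111, refl=0.071111·0.200000=0.0142; V=0.160000+0.071111+0.014222=0.2453
k=5 load: inc=0.014222, refl=0.014222·-0.666667=-0.0095; V=0.231111+0.014222+-0.009481=0.2359
k=6 src: inc=-0.009481, refl=-0.009481·0.200000=-0.0019; V=0.245333+-0.009481+-0.001896=0.2340
k=7 load: inc=-0.001896, refl=-0.001896·-0.666667=0.0013; V=0.235852+-0.001896+0.001264=0.2352
k=8 src: inc=0.001264, refl=0.001264·0.200000=0.0003; V=0.233956+0.001264+0.000253=0.2355
k=9 load: inc=0.000253, refl=0.000253·-0.666667=-0.0002; V=0.235220+0.000253+-0.000169=0.2353
k=10 src: inc=-0.000169, refl=-0.000169·0.200000=-0.0000; V=0.235473+-0.000169+-0.000034=0.2353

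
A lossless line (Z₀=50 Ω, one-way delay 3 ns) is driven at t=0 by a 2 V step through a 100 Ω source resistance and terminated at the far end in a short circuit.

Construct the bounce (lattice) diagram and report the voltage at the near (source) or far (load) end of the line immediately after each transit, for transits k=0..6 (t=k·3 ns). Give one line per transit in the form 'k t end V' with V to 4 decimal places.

0 0 source 0.6667
1 3 load 0.0000
2 6 source -0.2222
3 9 load 0.0000
4 12 source 0.0741
5 15 load 0.0000
6 18 source -0.0247

Γ_L=-1.000000, Γ_S=0.333333; launch V₁=2·50/150=0.666667
k=0 src: V=0.6667
k=1 load: inc=0.666667, refl=0.666667·-1.000000=-0.6667; V=0.000000+0.666667+-0.666667=0.0000
k=2 src: inc=-0.666667, refl=-0.666667·0.333333=-0.2222; V=0.666667+-0.666667+-0.222222=-0.2222
k=3 load: inc=-0.222222, refl=-0.222222·-1.000000=0.2222; V=0.000000+-0.222222+0.222222=0.0000
k=4 src: inc=0.222222, refl=0.222222·0.333333=0.0741; V=-0.222222+0.222222+0.074074=0.0741
k=5 load: inc=0.074074, refl=0.074074·-1.000000=-0.0741; V=0.000000+0.074074+-0.074074=0.0000
k=6 src: inc=-0.074074, refl=-0.074074·0.333333=-0.0247; V=0.074074+-0.074074+-0.024691=-0.0247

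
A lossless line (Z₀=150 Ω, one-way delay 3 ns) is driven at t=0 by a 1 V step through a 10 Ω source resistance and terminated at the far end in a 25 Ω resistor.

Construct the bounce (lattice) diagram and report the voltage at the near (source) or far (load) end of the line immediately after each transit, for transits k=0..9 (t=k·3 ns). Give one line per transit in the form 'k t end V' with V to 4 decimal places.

0 0 source 0.9375
1 3 load 0.2679
2 6 source 0.8538
3 9 load 0.4353
4 12 source 0.8015
5 15 load 0.5399
6 18 source 0.7688
7 21 load 0.6053
8 24 source 0.7483
9 27 load 0.6462

Γ_L=-0.714286, Γ_S=-0.875000; launch V₁=1·150/160=0.937500
k=0 src: V=0.9375
k=1 load: inc=0.937500, refl=0.937500·-0.714286=-0.6696; V=0.000000+0.937500+-0.669643=0.2679
k=2 src: inc=-0.669643, refl=-0.669643·-0.875000=0.5859; V=0.937500+-0.669643+0.585938=0.8538
k=3 load: inc=0.585938, refl=0.585938·-0.714286=-0.4185; V=0.267857+0.585938+-0.418527=0.4353
k=4 src: inc=-0.418527, refl=-0.418527·-0.875000=0.3662; V=0.853795+-0.418527+0.366211=0.8015
k=5 load: inc=0.366211, refl=0.366211·-0.714286=-0.2616; V=0.435268+0.366211+-0.261579=0.5399
k=6 src: inc=-0.261579, refl=-0.261579·-0.875000=0.2289; V=0.801479+-0.261579+0.228882=0.7688
k=7 load: inc=0.228882, refl=0.228882·-0.714286=-0.1635; V=0.539900+0.228882+-0.163487=0.6053
k=8 src: inc=-0.163487, refl=-0.163487·-0.875000=0.1431; V=0.768781+-0.163487+0.143051=0.7483
k=9 load: inc=0.143051, refl=0.143051·-0.714286=-0.1022; V=0.605294+0.143051+-0.102179=0.6462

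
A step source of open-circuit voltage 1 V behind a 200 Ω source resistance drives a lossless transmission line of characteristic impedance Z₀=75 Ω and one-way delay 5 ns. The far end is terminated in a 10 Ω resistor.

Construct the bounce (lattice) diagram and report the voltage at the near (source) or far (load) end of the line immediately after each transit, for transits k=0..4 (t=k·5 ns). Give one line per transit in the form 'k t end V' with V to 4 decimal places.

0 0 source 0.2727
1 5 load 0.0642
2 10 source -0.0306
3 15 load 0.0419
4 20 source 0.0748

Γ_L=-0.764706, Γ_S=0.454545; launch V₁=1·75/275=0.272727
k=0 src: V=0.2727
k=1 load: inc=0.272727, refl=0.272727·-0.764706=-0.2086; V=0.000000+0.272727+-0.208556=0.0642
k=2 src: inc=-0.208556, refl=-0.208556·0.454545=-0.0948; V=0.272727+-0.208556+-0.094798=-0.0306
k=3 load: inc=-0.094798, refl=-0.094798·-0.764706=0.0725; V=0.064171+-0.094798+0.072493=0.0419
k=4 src: inc=0.072493, refl=0.072493·0.454545=0.0330; V=-0.030627+0.072493+0.032951=0.0748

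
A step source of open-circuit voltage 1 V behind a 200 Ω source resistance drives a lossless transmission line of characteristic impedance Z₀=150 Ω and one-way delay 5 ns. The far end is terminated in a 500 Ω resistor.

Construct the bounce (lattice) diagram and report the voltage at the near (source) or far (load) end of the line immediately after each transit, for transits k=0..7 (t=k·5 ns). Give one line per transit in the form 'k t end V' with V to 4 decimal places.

0 0 source 0.4286
1 5 load 0.6593
2 10 source 0.6923
3 15 load 0.7101
4 20 source 0.7126
5 25 load 0.7140
6 30 source 0.7142
7 35 load 0.7143

Γ_L=0.538462, Γ_S=0.142857; launch V₁=1·150/350=0.428571
k=0 src: V=0.4286
k=1 load: inc=0.428571, refl=0.428571·0.538462=0.2308; V=0.000000+0.428571+0.230769=0.6593
k=2 src: inc=0.230769, refl=0.230769·0.142857=0.0330; V=0.428571+0.230769+0.032967=0.6923
k=3 load: inc=0.032967, refl=0.032967·0.538462=0.0178; V=0.659341+0.032967+0.017751=0.7101
k=4 src: inc=0.017751, refl=0.017751·0.142857=0.0025; V=0.692308+0.017751+0.002536=0.7126
k=5 load: inc=0.002536, refl=0.002536·0.538462=0.0014; V=0.710059+0.002536+0.001365=0.7140
k=6 src: inc=0.001365, refl=0.001365·0.142857=0.0002; V=0.712595+0.001365+0.000195=0.7142
k=7 load: inc=0.000195, refl=0.000195·0.538462=0.0001; V=0.713961+0.000195+0.000105=0.7143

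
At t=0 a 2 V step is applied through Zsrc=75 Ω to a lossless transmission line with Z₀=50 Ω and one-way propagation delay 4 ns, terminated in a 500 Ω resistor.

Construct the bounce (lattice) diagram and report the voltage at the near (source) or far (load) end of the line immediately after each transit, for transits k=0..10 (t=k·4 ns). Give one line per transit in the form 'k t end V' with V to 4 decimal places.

Γ_L=0.818182, Γ_S=0.200000; launch V₁=2·50/125=0.800000
k=0 src: V=0.8000
k=1 load: inc=0.800000, refl=0.800000·0.818182=0.6545; V=0.000000+0.800000+0.654545=1.4545
k=2 src: inc=0.654545, refl=0.654545·0.200000=0.1309; V=0.800000+0.654545+0.130909=1.5855
k=3 load: inc=0.130909, refl=0.130909·0.818182=0.1071; V=1.454545+0.130909+0.107107=1.6926
k=4 src: inc=0.107107, refl=0.107107·0.200000=0.0214; V=1.585455+0.107107+0.021421=1.7140
k=5 load: inc=0.021421, refl=0.021421·0.818182=0.0175; V=1.692562+0.021421+0.017527=1.7315
k=6 src: inc=0.017527, refl=0.017527·0.200000=0.0035; V=1.713983+0.017527+0.003505=1.7350
k=7 load: inc=0.003505, refl=0.003505·0.818182=0.0029; V=1.731510+0.003505+0.002868=1.7379
k=8 src: inc=0.002868, refl=0.002868·0.200000=0.0006; V=1.735015+0.002868+0.000574=1.7385
k=9 load: inc=0.000574, refl=0.000574·0.818182=0.0005; V=1.737883+0.000574+0.000469=1.7389
k=10 src: inc=0.000469, refl=0.000469·0.200000=0.0001; V=1.738457+0.000469+0.000094=1.7390

0 0 source 0.8000
1 4 load 1.4545
2 8 source 1.5855
3 12 load 1.6926
4 16 source 1.7140
5 20 load 1.7315
6 24 source 1.7350
7 28 load 1.7379
8 32 source 1.7385
9 36 load 1.7389
10 40 source 1.7390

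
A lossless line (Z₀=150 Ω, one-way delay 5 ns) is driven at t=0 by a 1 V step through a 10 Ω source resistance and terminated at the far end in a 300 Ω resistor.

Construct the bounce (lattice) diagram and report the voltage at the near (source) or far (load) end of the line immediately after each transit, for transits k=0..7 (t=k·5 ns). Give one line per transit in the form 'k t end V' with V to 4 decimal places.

0 0 source 0.9375
1 5 load 1.2500
2 10 source 0.9766
3 15 load 0.8854
4 20 source 0.9652
5 25 load 0.9918
6 30 source 0.9685
7 35 load 0.9607

Γ_L=0.333333, Γ_S=-0.875000; launch V₁=1·150/160=0.937500
k=0 src: V=0.9375
k=1 load: inc=0.937500, refl=0.937500·0.333333=0.3125; V=0.000000+0.937500+0.312500=1.2500
k=2 src: inc=0.312500, refl=0.312500·-0.875000=-0.2734; V=0.937500+0.312500+-0.273438=0.9766
k=3 load: inc=-0.273438, refl=-0.273438·0.333333=-0.0911; V=1.250000+-0.273438+-0.091146=0.8854
k=4 src: inc=-0.091146, refl=-0.091146·-0.875000=0.0798; V=0.976562+-0.091146+0.079753=0.9652
k=5 load: inc=0.079753, refl=0.079753·0.333333=0.0266; V=0.885417+0.079753+0.026584=0.9918
k=6 src: inc=0.026584, refl=0.026584·-0.875000=-0.0233; V=0.965169+0.026584+-0.023261=0.9685
k=7 load: inc=-0.023261, refl=-0.023261·0.333333=-0.0078; V=0.991753+-0.023261+-0.007754=0.9607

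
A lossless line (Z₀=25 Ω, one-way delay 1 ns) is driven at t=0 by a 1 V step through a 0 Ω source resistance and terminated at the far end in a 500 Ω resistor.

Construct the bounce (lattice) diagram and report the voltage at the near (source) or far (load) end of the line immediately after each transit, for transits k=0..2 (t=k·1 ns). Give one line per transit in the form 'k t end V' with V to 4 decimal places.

Γ_L=0.904762, Γ_S=-1.000000; launch V₁=1·25/25=1.000000
k=0 src: V=1.0000
k=1 load: inc=1.000000, refl=1.000000·0.904762=0.9048; V=0.000000+1.000000+0.904762=1.9048
k=2 src: inc=0.904762, refl=0.904762·-1.000000=-0.9048; V=1.000000+0.904762+-0.904762=1.0000

0 0 source 1.0000
1 1 load 1.9048
2 2 source 1.0000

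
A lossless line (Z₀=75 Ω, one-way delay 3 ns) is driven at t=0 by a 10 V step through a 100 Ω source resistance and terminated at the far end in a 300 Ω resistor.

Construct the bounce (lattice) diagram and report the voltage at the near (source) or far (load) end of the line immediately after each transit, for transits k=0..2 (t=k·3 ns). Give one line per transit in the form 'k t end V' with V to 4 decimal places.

Γ_L=0.600000, Γ_S=0.142857; launch V₁=10·75/175=4.285714
k=0 src: V=4.2857
k=1 load: inc=4.285714, refl=4.285714·0.600000=2.5714; V=0.000000+4.285714+2.571429=6.8571
k=2 src: inc=2.571429, refl=2.571429·0.142857=0.3673; V=4.285714+2.571429+0.367347=7.2245

0 0 source 4.2857
1 3 load 6.8571
2 6 source 7.2245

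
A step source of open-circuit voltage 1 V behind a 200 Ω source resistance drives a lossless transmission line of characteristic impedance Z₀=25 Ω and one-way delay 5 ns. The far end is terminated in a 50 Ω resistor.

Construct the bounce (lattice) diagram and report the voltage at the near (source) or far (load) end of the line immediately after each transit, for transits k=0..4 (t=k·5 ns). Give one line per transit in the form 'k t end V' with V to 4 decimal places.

0 0 source 0.1111
1 5 load 0.1481
2 10 source 0.1770
3 15 load 0.1866
4 20 source 0.1940

Γ_L=0.333333, Γ_S=0.777778; launch V₁=1·25/225=0.111111
k=0 src: V=0.1111
k=1 load: inc=0.111111, refl=0.111111·0.333333=0.0370; V=0.000000+0.111111+0.037037=0.1481
k=2 src: inc=0.037037, refl=0.037037·0.777778=0.0288; V=0.111111+0.037037+0.028807=0.1770
k=3 load: inc=0.028807, refl=0.028807·0.333333=0.0096; V=0.148148+0.028807+0.009602=0.1866
k=4 src: inc=0.009602, refl=0.009602·0.777778=0.0075; V=0.176955+0.009602+0.007468=0.1940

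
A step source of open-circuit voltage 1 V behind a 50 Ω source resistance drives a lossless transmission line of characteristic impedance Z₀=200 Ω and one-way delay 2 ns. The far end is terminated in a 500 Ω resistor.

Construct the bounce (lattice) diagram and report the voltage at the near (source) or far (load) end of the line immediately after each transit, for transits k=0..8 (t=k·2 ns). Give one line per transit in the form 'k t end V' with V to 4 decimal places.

Γ_L=0.428571, Γ_S=-0.600000; launch V₁=1·200/250=0.800000
k=0 src: V=0.8000
k=1 load: inc=0.800000, refl=0.800000·0.428571=0.3429; V=0.000000+0.800000+0.342857=1.1429
k=2 src: inc=0.342857, refl=0.342857·-0.600000=-0.2057; V=0.800000+0.342857+-0.205714=0.9371
k=3 load: inc=-0.205714, refl=-0.205714·0.428571=-0.0882; V=1.142857+-0.205714+-0.088163=0.8490
k=4 src: inc=-0.088163, refl=-0.088163·-0.600000=0.0529; V=0.937143+-0.088163+0.052898=0.9019
k=5 load: inc=0.052898, refl=0.052898·0.428571=0.0227; V=0.848980+0.052898+0.022671=0.9245
k=6 src: inc=0.022671, refl=0.022671·-0.600000=-0.0136; V=0.901878+0.022671+-0.013602=0.9109
k=7 load: inc=-0.013602, refl=-0.013602·0.428571=-0.0058; V=0.924548+-0.013602+-0.005830=0.9051
k=8 src: inc=-0.005830, refl=-0.005830·-0.600000=0.0035; V=0.910946+-0.005830+0.003498=0.9086

0 0 source 0.8000
1 2 load 1.1429
2 4 source 0.9371
3 6 load 0.8490
4 8 source 0.9019
5 10 load 0.9245
6 12 source 0.9109
7 14 load 0.9051
8 16 source 0.9086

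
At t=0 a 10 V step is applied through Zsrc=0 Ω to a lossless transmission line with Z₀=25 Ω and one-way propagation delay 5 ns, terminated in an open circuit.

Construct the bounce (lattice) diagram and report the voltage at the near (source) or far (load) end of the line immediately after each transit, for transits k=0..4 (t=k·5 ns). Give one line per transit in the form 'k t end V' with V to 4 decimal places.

Γ_L=1.000000, Γ_S=-1.000000; launch V₁=10·25/25=10.000000
k=0 src: V=10.0000
k=1 load: inc=10.000000, refl=10.000000·1.000000=10.0000; V=0.000000+10.000000+10.000000=20.0000
k=2 src: inc=10.000000, refl=10.000000·-1.000000=-10.0000; V=10.000000+10.000000+-10.000000=10.0000
k=3 load: inc=-10.000000, refl=-10.000000·1.000000=-10.0000; V=20.000000+-10.000000+-10.000000=0.0000
k=4 src: inc=-10.000000, refl=-10.000000·-1.000000=10.0000; V=10.000000+-10.000000+10.000000=10.0000

0 0 source 10.0000
1 5 load 20.0000
2 10 source 10.0000
3 15 load 0.0000
4 20 source 10.0000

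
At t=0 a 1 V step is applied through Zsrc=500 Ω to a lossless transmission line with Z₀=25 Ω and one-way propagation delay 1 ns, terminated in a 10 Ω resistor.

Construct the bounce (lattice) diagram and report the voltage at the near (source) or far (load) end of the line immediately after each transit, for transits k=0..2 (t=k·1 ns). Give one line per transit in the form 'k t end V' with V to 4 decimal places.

0 0 source 0.0476
1 1 load 0.0272
2 2 source 0.0087

Γ_L=-0.428571, Γ_S=0.904762; launch V₁=1·25/525=0.047619
k=0 src: V=0.0476
k=1 load: inc=0.047619, refl=0.047619·-0.428571=-0.0204; V=0.000000+0.047619+-0.020408=0.0272
k=2 src: inc=-0.020408, refl=-0.020408·0.904762=-0.0185; V=0.047619+-0.020408+-0.018465=0.0087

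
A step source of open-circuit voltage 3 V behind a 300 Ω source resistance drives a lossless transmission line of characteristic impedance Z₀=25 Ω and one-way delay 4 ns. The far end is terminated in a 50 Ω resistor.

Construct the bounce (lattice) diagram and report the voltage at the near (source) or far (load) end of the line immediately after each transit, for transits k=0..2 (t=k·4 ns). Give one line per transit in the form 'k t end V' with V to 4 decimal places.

0 0 source 0.2308
1 4 load 0.3077
2 8 source 0.3728

Γ_L=0.333333, Γ_S=0.846154; launch V₁=3·25/325=0.230769
k=0 src: V=0.2308
k=1 load: inc=0.230769, refl=0.230769·0.333333=0.0769; V=0.000000+0.230769+0.076923=0.3077
k=2 src: inc=0.076923, refl=0.076923·0.846154=0.0651; V=0.230769+0.076923+0.065089=0.3728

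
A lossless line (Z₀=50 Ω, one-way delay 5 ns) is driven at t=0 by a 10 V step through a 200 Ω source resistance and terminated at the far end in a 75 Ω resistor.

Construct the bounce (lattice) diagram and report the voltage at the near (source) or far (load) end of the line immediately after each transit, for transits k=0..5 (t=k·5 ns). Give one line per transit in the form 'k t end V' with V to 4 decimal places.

Γ_L=0.200000, Γ_S=0.600000; launch V₁=10·50/250=2.000000
k=0 src: V=2.0000
k=1 load: inc=2.000000, refl=2.000000·0.200000=0.4000; V=0.000000+2.000000+0.400000=2.4000
k=2 src: inc=0.400000, refl=0.400000·0.600000=0.2400; V=2.000000+0.400000+0.240000=2.6400
k=3 load: inc=0.240000, refl=0.240000·0.200000=0.0480; V=2.400000+0.240000+0.048000=2.6880
k=4 src: inc=0.048000, refl=0.048000·0.600000=0.0288; V=2.640000+0.048000+0.028800=2.7168
k=5 load: inc=0.028800, refl=0.028800·0.200000=0.0058; V=2.688000+0.028800+0.005760=2.7226

0 0 source 2.0000
1 5 load 2.4000
2 10 source 2.6400
3 15 load 2.6880
4 20 source 2.7168
5 25 load 2.7226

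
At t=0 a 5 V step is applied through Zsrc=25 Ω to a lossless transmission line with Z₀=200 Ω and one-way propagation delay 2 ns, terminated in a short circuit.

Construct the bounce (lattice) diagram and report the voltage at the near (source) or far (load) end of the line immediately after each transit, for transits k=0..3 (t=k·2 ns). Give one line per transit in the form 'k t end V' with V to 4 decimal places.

0 0 source 4.4444
1 2 load 0.0000
2 4 source 3.4568
3 6 load 0.0000

Γ_L=-1.000000, Γ_S=-0.777778; launch V₁=5·200/225=4.444444
k=0 src: V=4.4444
k=1 load: inc=4.444444, refl=4.444444·-1.000000=-4.4444; V=0.000000+4.444444+-4.444444=0.0000
k=2 src: inc=-4.444444, refl=-4.444444·-0.777778=3.4568; V=4.444444+-4.444444+3.456790=3.4568
k=3 load: inc=3.456790, refl=3.456790·-1.000000=-3.4568; V=0.000000+3.456790+-3.456790=0.0000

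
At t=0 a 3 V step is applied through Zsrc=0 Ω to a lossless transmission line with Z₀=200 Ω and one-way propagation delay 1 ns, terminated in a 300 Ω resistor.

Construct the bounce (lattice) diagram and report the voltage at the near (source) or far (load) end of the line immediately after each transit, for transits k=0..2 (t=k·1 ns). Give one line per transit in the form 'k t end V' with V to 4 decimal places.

Γ_L=0.200000, Γ_S=-1.000000; launch V₁=3·200/200=3.000000
k=0 src: V=3.0000
k=1 load: inc=3.000000, refl=3.000000·0.200000=0.6000; V=0.000000+3.000000+0.600000=3.6000
k=2 src: inc=0.600000, refl=0.600000·-1.000000=-0.6000; V=3.000000+0.600000+-0.600000=3.0000

0 0 source 3.0000
1 1 load 3.6000
2 2 source 3.0000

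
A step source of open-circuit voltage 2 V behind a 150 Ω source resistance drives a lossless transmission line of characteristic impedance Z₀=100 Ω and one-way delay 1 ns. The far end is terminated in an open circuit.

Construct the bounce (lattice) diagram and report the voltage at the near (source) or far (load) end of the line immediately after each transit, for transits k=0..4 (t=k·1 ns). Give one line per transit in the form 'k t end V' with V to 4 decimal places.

Γ_L=1.000000, Γ_S=0.200000; launch V₁=2·100/250=0.800000
k=0 src: V=0.8000
k=1 load: inc=0.800000, refl=0.800000·1.000000=0.8000; V=0.000000+0.800000+0.800000=1.6000
k=2 src: inc=0.800000, refl=0.800000·0.200000=0.1600; V=0.800000+0.800000+0.160000=1.7600
k=3 load: inc=0.160000, refl=0.160000·1.000000=0.1600; V=1.600000+0.160000+0.160000=1.9200
k=4 src: inc=0.160000, refl=0.160000·0.200000=0.0320; V=1.760000+0.160000+0.032000=1.9520

0 0 source 0.8000
1 1 load 1.6000
2 2 source 1.7600
3 3 load 1.9200
4 4 source 1.9520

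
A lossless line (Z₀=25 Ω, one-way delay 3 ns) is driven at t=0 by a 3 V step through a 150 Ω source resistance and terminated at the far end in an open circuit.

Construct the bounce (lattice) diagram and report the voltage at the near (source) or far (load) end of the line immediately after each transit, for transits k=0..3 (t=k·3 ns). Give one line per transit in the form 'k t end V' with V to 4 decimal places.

Γ_L=1.000000, Γ_S=0.714286; launch V₁=3·25/175=0.428571
k=0 src: V=0.4286
k=1 load: inc=0.428571, refl=0.428571·1.000000=0.4286; V=0.000000+0.428571+0.428571=0.8571
k=2 src: inc=0.428571, refl=0.428571·0.714286=0.3061; V=0.428571+0.428571+0.306122=1.1633
k=3 load: inc=0.306122, refl=0.306122·1.000000=0.3061; V=0.857143+0.306122+0.306122=1.4694

0 0 source 0.4286
1 3 load 0.8571
2 6 source 1.1633
3 9 load 1.4694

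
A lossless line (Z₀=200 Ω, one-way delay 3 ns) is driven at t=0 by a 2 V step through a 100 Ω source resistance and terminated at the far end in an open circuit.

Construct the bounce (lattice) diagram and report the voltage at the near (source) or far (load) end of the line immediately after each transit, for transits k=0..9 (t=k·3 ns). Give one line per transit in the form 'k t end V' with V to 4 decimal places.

0 0 source 1.3333
1 3 load 2.6667
2 6 source 2.2222
3 9 load 1.7778
4 12 source 1.9259
5 15 load 2.0741
6 18 source 2.0247
7 21 load 1.9753
8 24 source 1.9918
9 27 load 2.0082

Γ_L=1.000000, Γ_S=-0.333333; launch V₁=2·200/300=1.333333
k=0 src: V=1.3333
k=1 load: inc=1.333333, refl=1.333333·1.000000=1.3333; V=0.000000+1.333333+1.333333=2.6667
k=2 src: inc=1.333333, refl=1.333333·-0.333333=-0.4444; V=1.333333+1.333333+-0.444444=2.2222
k=3 load: inc=-0.444444, refl=-0.444444·1.000000=-0.4444; V=2.666667+-0.444444+-0.444444=1.7778
k=4 src: inc=-0.444444, refl=-0.444444·-0.333333=0.1481; V=2.222222+-0.444444+0.148148=1.9259
k=5 load: inc=0.148148, refl=0.148148·1.000000=0.1481; V=1.777778+0.148148+0.148148=2.0741
k=6 src: inc=0.148148, refl=0.148148·-0.333333=-0.0494; V=1.925926+0.148148+-0.049383=2.0247
k=7 load: inc=-0.049383, refl=-0.049383·1.000000=-0.0494; V=2.074074+-0.049383+-0.049383=1.9753
k=8 src: inc=-0.049383, refl=-0.049383·-0.333333=0.0165; V=2.024691+-0.049383+0.016461=1.9918
k=9 load: inc=0.016461, refl=0.016461·1.000000=0.0165; V=1.975309+0.016461+0.016461=2.0082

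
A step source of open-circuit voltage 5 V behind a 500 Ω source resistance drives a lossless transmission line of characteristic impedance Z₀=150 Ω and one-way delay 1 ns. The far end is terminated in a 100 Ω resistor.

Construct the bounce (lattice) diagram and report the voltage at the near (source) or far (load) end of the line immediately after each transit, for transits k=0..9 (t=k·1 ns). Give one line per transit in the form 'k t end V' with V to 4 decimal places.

Γ_L=-0.200000, Γ_S=0.538462; launch V₁=5·150/650=1.153846
k=0 src: V=1.1538
k=1 load: inc=1.153846, refl=1.153846·-0.200000=-0.2308; V=0.000000+1.153846+-0.230769=0.9231
k=2 src: inc=-0.230769, refl=-0.230769·0.538462=-0.1243; V=1.153846+-0.230769+-0.124260=0.7988
k=3 load: inc=-0.124260, refl=-0.124260·-0.200000=0.0249; V=0.923077+-0.124260+0.024852=0.8237
k=4 src: inc=0.024852, refl=0.024852·0.538462=0.0134; V=0.798817+0.024852+0.013382=0.8371
k=5 load: inc=0.013382, refl=0.013382·-0.200000=-0.0027; V=0.823669+0.013382+-0.002676=0.8344
k=6 src: inc=-0.002676, refl=-0.002676·0.538462=-0.0014; V=0.837051+-0.002676+-0.001441=0.8329
k=7 load: inc=-0.001441, refl=-0.001441·-0.200000=0.0003; V=0.834374+-0.001441+0.000288=0.8332
k=8 src: inc=0.000288, refl=0.000288·0.538462=0.0002; V=0.832933+0.000288+0.000155=0.8334
k=9 load: inc=0.000155, refl=0.000155·-0.200000=-0.0000; V=0.833221+0.000155+-0.000031=0.8333

0 0 source 1.1538
1 1 load 0.9231
2 2 source 0.7988
3 3 load 0.8237
4 4 source 0.8371
5 5 load 0.8344
6 6 source 0.8329
7 7 load 0.8332
8 8 source 0.8334
9 9 load 0.8333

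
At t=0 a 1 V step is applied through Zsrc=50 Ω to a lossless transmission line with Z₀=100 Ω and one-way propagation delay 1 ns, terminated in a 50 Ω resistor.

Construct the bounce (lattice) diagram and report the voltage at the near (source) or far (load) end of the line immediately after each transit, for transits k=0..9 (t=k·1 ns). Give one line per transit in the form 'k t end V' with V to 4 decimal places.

0 0 source 0.6667
1 1 load 0.4444
2 2 source 0.5185
3 3 load 0.4938
4 4 source 0.5021
5 5 load 0.4993
6 6 source 0.5002
7 7 load 0.4999
8 8 source 0.5000
9 9 load 0.5000

Γ_L=-0.333333, Γ_S=-0.333333; launch V₁=1·100/150=0.666667
k=0 src: V=0.6667
k=1 load: inc=0.666667, refl=0.666667·-0.333333=-0.2222; V=0.000000+0.666667+-0.222222=0.4444
k=2 src: inc=-0.222222, refl=-0.222222·-0.333333=0.0741; V=0.666667+-0.222222+0.074074=0.5185
k=3 load: inc=0.074074, refl=0.074074·-0.333333=-0.0247; V=0.444444+0.074074+-0.024691=0.4938
k=4 src: inc=-0.024691, refl=-0.024691·-0.333333=0.0082; V=0.518519+-0.024691+0.008230=0.5021
k=5 load: inc=0.008230, refl=0.008230·-0.333333=-0.0027; V=0.493827+0.008230+-0.002743=0.4993
k=6 src: inc=-0.002743, refl=-0.002743·-0.333333=0.0009; V=0.502058+-0.002743+0.000914=0.5002
k=7 load: inc=0.000914, refl=0.000914·-0.333333=-0.0003; V=0.499314+0.000914+-0.000305=0.4999
k=8 src: inc=-0.000305, refl=-0.000305·-0.333333=0.0001; V=0.500229+-0.000305+0.000102=0.5000
k=9 load: inc=0.000102, refl=0.000102·-0.333333=-0.0000; V=0.499924+0.000102+-0.000034=0.5000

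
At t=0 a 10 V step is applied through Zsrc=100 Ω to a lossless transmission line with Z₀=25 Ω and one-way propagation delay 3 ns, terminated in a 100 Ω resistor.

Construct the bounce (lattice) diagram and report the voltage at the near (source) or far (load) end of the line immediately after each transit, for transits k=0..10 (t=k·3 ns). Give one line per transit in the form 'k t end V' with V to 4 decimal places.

Γ_L=0.600000, Γ_S=0.600000; launch V₁=10·25/125=2.000000
k=0 src: V=2.0000
k=1 load: inc=2.000000, refl=2.000000·0.600000=1.2000; V=0.000000+2.000000+1.200000=3.2000
k=2 src: inc=1.200000, refl=1.200000·0.600000=0.7200; V=2.000000+1.200000+0.720000=3.9200
k=3 load: inc=0.720000, refl=0.720000·0.600000=0.4320; V=3.200000+0.720000+0.432000=4.3520
k=4 src: inc=0.432000, refl=0.432000·0.600000=0.2592; V=3.920000+0.432000+0.259200=4.6112
k=5 load: inc=0.259200, refl=0.259200·0.600000=0.1555; V=4.352000+0.259200+0.155520=4.7667
k=6 src: inc=0.155520, refl=0.155520·0.600000=0.0933; V=4.611200+0.155520+0.093312=4.8600
k=7 load: inc=0.093312, refl=0.093312·0.600000=0.0560; V=4.766720+0.093312+0.055987=4.9160
k=8 src: inc=0.055987, refl=0.055987·0.600000=0.0336; V=4.860032+0.055987+0.033592=4.9496
k=9 load: inc=0.033592, refl=0.033592·0.600000=0.0202; V=4.916019+0.033592+0.020155=4.9698
k=10 src: inc=0.020155, refl=0.020155·0.600000=0.0121; V=4.949612+0.020155+0.012093=4.9819

0 0 source 2.0000
1 3 load 3.2000
2 6 source 3.9200
3 9 load 4.3520
4 12 source 4.6112
5 15 load 4.7667
6 18 source 4.8600
7 21 load 4.9160
8 24 source 4.9496
9 27 load 4.9698
10 30 source 4.9819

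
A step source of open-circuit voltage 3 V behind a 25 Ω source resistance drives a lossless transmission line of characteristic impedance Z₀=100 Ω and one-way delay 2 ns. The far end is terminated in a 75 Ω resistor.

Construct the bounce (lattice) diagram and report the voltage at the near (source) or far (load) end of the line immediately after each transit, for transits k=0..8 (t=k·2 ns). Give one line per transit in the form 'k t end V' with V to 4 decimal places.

Γ_L=-0.142857, Γ_S=-0.600000; launch V₁=3·100/125=2.400000
k=0 src: V=2.4000
k=1 load: inc=2.400000, refl=2.400000·-0.142857=-0.3429; V=0.000000+2.400000+-0.342857=2.0571
k=2 src: inc=-0.342857, refl=-0.342857·-0.600000=0.2057; V=2.400000+-0.342857+0.205714=2.2629
k=3 load: inc=0.205714, refl=0.205714·-0.142857=-0.0294; V=2.057143+0.205714+-0.029388=2.2335
k=4 src: inc=-0.029388, refl=-0.029388·-0.600000=0.0176; V=2.262857+-0.029388+0.017633=2.2511
k=5 load: inc=0.017633, refl=0.017633·-0.142857=-0.0025; V=2.233469+0.017633+-0.002519=2.2486
k=6 src: inc=-0.002519, refl=-0.002519·-0.600000=0.0015; V=2.251102+-0.002519+0.001511=2.2501
k=7 load: inc=0.001511, refl=0.001511·-0.142857=-0.0002; V=2.248583+0.001511+-0.000216=2.2499
k=8 src: inc=-0.000216, refl=-0.000216·-0.600000=0.0001; V=2.250094+-0.000216+0.000130=2.2500

0 0 source 2.4000
1 2 load 2.0571
2 4 source 2.2629
3 6 load 2.2335
4 8 source 2.2511
5 10 load 2.2486
6 12 source 2.2501
7 14 load 2.2499
8 16 source 2.2500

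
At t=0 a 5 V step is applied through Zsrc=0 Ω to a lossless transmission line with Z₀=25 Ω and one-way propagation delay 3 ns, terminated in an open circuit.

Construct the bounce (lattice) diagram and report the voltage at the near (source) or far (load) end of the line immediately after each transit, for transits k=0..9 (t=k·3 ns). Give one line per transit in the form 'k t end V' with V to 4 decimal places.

Γ_L=1.000000, Γ_S=-1.000000; launch V₁=5·25/25=5.000000
k=0 src: V=5.0000
k=1 load: inc=5.000000, refl=5.000000·1.000000=5.0000; V=0.000000+5.000000+5.000000=10.0000
k=2 src: inc=5.000000, refl=5.000000·-1.000000=-5.0000; V=5.000000+5.000000+-5.000000=5.0000
k=3 load: inc=-5.000000, refl=-5.000000·1.000000=-5.0000; V=10.000000+-5.000000+-5.000000=0.0000
k=4 src: inc=-5.000000, refl=-5.000000·-1.000000=5.0000; V=5.000000+-5.000000+5.000000=5.0000
k=5 load: inc=5.000000, refl=5.000000·1.000000=5.0000; V=0.000000+5.000000+5.000000=10.0000
k=6 src: inc=5.000000, refl=5.000000·-1.000000=-5.0000; V=5.000000+5.000000+-5.000000=5.0000
k=7 load: inc=-5.000000, refl=-5.000000·1.000000=-5.0000; V=10.000000+-5.000000+-5.000000=0.0000
k=8 src: inc=-5.000000, refl=-5.000000·-1.000000=5.0000; V=5.000000+-5.000000+5.000000=5.0000
k=9 load: inc=5.000000, refl=5.000000·1.000000=5.0000; V=0.000000+5.000000+5.000000=10.0000

0 0 source 5.0000
1 3 load 10.0000
2 6 source 5.0000
3 9 load 0.0000
4 12 source 5.0000
5 15 load 10.0000
6 18 source 5.0000
7 21 load 0.0000
8 24 source 5.0000
9 27 load 10.0000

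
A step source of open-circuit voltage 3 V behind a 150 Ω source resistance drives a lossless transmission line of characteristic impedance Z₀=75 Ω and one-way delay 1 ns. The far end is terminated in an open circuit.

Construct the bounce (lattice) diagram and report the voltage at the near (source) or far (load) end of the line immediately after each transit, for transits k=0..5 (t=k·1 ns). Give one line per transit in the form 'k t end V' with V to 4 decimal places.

Γ_L=1.000000, Γ_S=0.333333; launch V₁=3·75/225=1.000000
k=0 src: V=1.0000
k=1 load: inc=1.000000, refl=1.000000·1.000000=1.0000; V=0.000000+1.000000+1.000000=2.0000
k=2 src: inc=1.000000, refl=1.000000·0.333333=0.3333; V=1.000000+1.000000+0.333333=2.3333
k=3 load: inc=0.333333, refl=0.333333·1.000000=0.3333; V=2.000000+0.333333+0.333333=2.6667
k=4 src: inc=0.333333, refl=0.333333·0.333333=0.1111; V=2.333333+0.333333+0.111111=2.7778
k=5 load: inc=0.111111, refl=0.111111·1.000000=0.1111; V=2.666667+0.111111+0.111111=2.8889

0 0 source 1.0000
1 1 load 2.0000
2 2 source 2.3333
3 3 load 2.6667
4 4 source 2.7778
5 5 load 2.8889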